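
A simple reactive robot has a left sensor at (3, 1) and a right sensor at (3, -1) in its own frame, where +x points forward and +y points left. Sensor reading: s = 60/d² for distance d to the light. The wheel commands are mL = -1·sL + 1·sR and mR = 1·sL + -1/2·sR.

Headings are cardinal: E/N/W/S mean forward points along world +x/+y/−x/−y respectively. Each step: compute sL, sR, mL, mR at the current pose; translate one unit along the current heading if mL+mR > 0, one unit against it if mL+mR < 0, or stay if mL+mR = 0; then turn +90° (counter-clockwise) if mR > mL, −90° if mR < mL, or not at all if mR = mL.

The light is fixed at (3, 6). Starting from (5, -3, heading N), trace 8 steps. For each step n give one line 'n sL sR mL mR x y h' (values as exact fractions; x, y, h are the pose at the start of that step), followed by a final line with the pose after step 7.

n=0: pose=(5,-3,N); sL=60/37, sR=4/3; mL=-32/111, mR=106/111; mL+mR=2/3 → advance +1; mR−mL=46/37 → turn +1·90°
n=1: pose=(5,-2,W); sL=30/41, sR=6/5; mL=96/205, mR=27/205; mL+mR=3/5 → advance +1; mR−mL=-69/205 → turn -1·90°
n=2: pose=(4,-2,N); sL=12/5, sR=60/29; mL=-48/145, mR=198/145; mL+mR=30/29 → advance +1; mR−mL=246/145 → turn +1·90°
n=3: pose=(4,-1,W); sL=15/17, sR=3/2; mL=21/34, mR=9/68; mL+mR=3/4 → advance +1; mR−mL=-33/68 → turn -1·90°
n=4: pose=(3,-1,N); sL=60/17, sR=60/17; mL=0, mR=30/17; mL+mR=30/17 → advance +1; mR−mL=30/17 → turn +1·90°
n=5: pose=(3,0,W); sL=30/29, sR=30/17; mL=360/493, mR=75/493; mL+mR=15/17 → advance +1; mR−mL=-285/493 → turn -1·90°
n=6: pose=(2,0,N); sL=60/13, sR=20/3; mL=80/39, mR=50/39; mL+mR=10/3 → advance +1; mR−mL=-10/13 → turn -1·90°
n=7: pose=(2,1,E); sL=3, sR=3/2; mL=-3/2, mR=9/4; mL+mR=3/4 → advance +1; mR−mL=15/4 → turn +1·90°

0 60/37 4/3 -32/111 106/111 5 -3 N
1 30/41 6/5 96/205 27/205 5 -2 W
2 12/5 60/29 -48/145 198/145 4 -2 N
3 15/17 3/2 21/34 9/68 4 -1 W
4 60/17 60/17 0 30/17 3 -1 N
5 30/29 30/17 360/493 75/493 3 0 W
6 60/13 20/3 80/39 50/39 2 0 N
7 3 3/2 -3/2 9/4 2 1 E
final 3 1 N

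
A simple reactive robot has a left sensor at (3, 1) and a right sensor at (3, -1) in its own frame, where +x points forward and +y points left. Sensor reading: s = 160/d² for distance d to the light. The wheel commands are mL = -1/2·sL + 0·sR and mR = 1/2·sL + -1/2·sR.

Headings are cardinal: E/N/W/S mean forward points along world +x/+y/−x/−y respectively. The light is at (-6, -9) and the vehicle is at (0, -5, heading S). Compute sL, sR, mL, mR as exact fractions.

left sensor world pos  = (1, -8); dL² = 50
right sensor world pos = (-1, -8); dR² = 26
sL = 160/50 = 16/5
sR = 160/26 = 80/13
mL = -1/2·sL + 0·sR = -8/5
mR = 1/2·sL + -1/2·sR = -96/65

16/5 80/13 -8/5 -96/65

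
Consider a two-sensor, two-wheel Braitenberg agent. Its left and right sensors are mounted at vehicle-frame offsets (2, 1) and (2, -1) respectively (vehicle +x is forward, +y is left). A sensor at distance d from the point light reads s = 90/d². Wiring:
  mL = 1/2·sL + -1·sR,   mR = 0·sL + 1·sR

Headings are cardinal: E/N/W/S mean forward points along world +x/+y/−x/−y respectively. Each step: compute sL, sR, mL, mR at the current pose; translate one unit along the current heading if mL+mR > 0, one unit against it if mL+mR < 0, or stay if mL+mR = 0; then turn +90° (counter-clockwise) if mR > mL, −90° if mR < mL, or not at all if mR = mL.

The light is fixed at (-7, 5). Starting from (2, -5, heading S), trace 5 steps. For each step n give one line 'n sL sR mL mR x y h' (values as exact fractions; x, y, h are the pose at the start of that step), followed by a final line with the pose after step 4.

0 45/122 45/104 -1575/6344 45/104 2 -5 S
1 90/221 18/53 -1593/11713 18/53 2 -6 E
2 5/9 45/101 -305/1818 45/101 3 -6 N
3 18/37 18/29 -405/1073 18/29 3 -5 W
4 45/122 45/104 -1575/6344 45/104 2 -5 S
final 2 -6 E

n=0: pose=(2,-5,S); sL=45/122, sR=45/104; mL=-1575/6344, mR=45/104; mL+mR=45/244 → advance +1; mR−mL=540/793 → turn +1·90°
n=1: pose=(2,-6,E); sL=90/221, sR=18/53; mL=-1593/11713, mR=18/53; mL+mR=45/221 → advance +1; mR−mL=5571/11713 → turn +1·90°
n=2: pose=(3,-6,N); sL=5/9, sR=45/101; mL=-305/1818, mR=45/101; mL+mR=5/18 → advance +1; mR−mL=1115/1818 → turn +1·90°
n=3: pose=(3,-5,W); sL=18/37, sR=18/29; mL=-405/1073, mR=18/29; mL+mR=9/37 → advance +1; mR−mL=1071/1073 → turn +1·90°
n=4: pose=(2,-5,S); sL=45/122, sR=45/104; mL=-1575/6344, mR=45/104; mL+mR=45/244 → advance +1; mR−mL=540/793 → turn +1·90°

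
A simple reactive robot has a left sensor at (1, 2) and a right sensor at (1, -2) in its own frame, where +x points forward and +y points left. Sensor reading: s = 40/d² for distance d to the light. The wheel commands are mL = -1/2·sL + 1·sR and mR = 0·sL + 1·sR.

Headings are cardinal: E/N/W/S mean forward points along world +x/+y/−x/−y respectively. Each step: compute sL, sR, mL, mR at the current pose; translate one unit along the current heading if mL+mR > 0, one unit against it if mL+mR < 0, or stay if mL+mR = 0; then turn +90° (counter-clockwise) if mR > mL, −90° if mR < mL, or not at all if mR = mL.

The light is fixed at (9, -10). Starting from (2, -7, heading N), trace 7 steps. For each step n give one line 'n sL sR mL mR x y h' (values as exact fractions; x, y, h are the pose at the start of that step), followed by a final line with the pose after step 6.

0 40/97 40/41 3060/3977 40/41 2 -7 N
1 10/17 2/5 9/85 2/5 2 -6 W
2 8/9 40/109 -76/981 40/109 1 -6 S
3 20/37 4/5 98/185 4/5 1 -7 E
4 40/97 40/41 3060/3977 40/41 2 -7 N
5 10/17 2/5 9/85 2/5 2 -6 W
6 8/9 40/109 -76/981 40/109 1 -6 S
final 1 -7 E

n=0: pose=(2,-7,N); sL=40/97, sR=40/41; mL=3060/3977, mR=40/41; mL+mR=6940/3977 → advance +1; mR−mL=20/97 → turn +1·90°
n=1: pose=(2,-6,W); sL=10/17, sR=2/5; mL=9/85, mR=2/5; mL+mR=43/85 → advance +1; mR−mL=5/17 → turn +1·90°
n=2: pose=(1,-6,S); sL=8/9, sR=40/109; mL=-76/981, mR=40/109; mL+mR=284/981 → advance +1; mR−mL=4/9 → turn +1·90°
n=3: pose=(1,-7,E); sL=20/37, sR=4/5; mL=98/185, mR=4/5; mL+mR=246/185 → advance +1; mR−mL=10/37 → turn +1·90°
n=4: pose=(2,-7,N); sL=40/97, sR=40/41; mL=3060/3977, mR=40/41; mL+mR=6940/3977 → advance +1; mR−mL=20/97 → turn +1·90°
n=5: pose=(2,-6,W); sL=10/17, sR=2/5; mL=9/85, mR=2/5; mL+mR=43/85 → advance +1; mR−mL=5/17 → turn +1·90°
n=6: pose=(1,-6,S); sL=8/9, sR=40/109; mL=-76/981, mR=40/109; mL+mR=284/981 → advance +1; mR−mL=4/9 → turn +1·90°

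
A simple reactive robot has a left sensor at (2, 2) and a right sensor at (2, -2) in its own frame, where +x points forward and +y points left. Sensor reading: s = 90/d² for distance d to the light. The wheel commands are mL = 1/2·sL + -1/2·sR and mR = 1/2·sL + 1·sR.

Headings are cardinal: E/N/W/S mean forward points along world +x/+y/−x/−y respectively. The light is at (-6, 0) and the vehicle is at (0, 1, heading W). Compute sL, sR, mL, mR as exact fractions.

90/17 18/5 72/85 531/85

left sensor world pos  = (-2, -1); dL² = 17
right sensor world pos = (-2, 3); dR² = 25
sL = 90/17 = 90/17
sR = 90/25 = 18/5
mL = 1/2·sL + -1/2·sR = 72/85
mR = 1/2·sL + 1·sR = 531/85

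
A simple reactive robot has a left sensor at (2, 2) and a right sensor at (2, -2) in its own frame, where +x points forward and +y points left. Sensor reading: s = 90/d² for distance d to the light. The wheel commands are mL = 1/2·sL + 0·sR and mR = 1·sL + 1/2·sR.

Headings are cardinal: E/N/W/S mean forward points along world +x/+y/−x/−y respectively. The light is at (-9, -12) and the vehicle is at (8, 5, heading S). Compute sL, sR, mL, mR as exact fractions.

45/293 1/5 45/586 743/2930

left sensor world pos  = (10, 3); dL² = 586
right sensor world pos = (6, 3); dR² = 450
sL = 90/586 = 45/293
sR = 90/450 = 1/5
mL = 1/2·sL + 0·sR = 45/586
mR = 1·sL + 1/2·sR = 743/2930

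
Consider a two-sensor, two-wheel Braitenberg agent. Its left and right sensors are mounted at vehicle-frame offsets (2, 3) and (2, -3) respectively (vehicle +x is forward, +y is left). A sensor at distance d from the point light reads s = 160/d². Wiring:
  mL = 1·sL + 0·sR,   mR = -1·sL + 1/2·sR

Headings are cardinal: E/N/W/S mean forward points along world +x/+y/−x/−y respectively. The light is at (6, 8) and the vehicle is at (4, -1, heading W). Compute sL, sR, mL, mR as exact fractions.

1 40/13 1 7/13

left sensor world pos  = (2, -4); dL² = 160
right sensor world pos = (2, 2); dR² = 52
sL = 160/160 = 1
sR = 160/52 = 40/13
mL = 1·sL + 0·sR = 1
mR = -1·sL + 1/2·sR = 7/13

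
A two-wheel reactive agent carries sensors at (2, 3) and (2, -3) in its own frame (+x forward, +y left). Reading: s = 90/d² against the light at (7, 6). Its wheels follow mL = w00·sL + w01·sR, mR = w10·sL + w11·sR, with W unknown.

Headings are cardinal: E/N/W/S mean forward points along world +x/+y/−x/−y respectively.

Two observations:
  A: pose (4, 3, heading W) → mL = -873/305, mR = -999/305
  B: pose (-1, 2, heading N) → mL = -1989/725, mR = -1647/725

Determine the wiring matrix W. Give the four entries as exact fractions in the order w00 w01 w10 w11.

obs A: pose=(4,3,W) → sL=90/61, sR=18/5, mL=-873/305, mR=-999/305
obs B: pose=(-1,2,N) → sL=18/25, sR=90/29, mL=-1989/725, mR=-1647/725
sensor matrix S = [[90/61, 18/5], [18/25, 90/29]]; det S = 439344/221125
solve [mL_A; mL_B] = S·[w00; w01] and [mR_A; mR_B] = S·[w10; w11]:
  w00 = 1/2, w01 = -1, w10 = -1, w11 = -1/2

1/2 -1 -1 -1/2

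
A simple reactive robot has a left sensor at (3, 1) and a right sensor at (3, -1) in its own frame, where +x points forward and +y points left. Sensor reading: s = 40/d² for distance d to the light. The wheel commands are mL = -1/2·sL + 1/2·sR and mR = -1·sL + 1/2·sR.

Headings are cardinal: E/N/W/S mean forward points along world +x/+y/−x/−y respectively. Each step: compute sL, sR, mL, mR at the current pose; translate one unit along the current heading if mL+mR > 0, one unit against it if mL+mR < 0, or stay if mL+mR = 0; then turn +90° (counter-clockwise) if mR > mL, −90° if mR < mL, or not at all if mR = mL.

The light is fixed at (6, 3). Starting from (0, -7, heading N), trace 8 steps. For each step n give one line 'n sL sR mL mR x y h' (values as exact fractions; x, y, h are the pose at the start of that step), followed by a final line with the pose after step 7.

0 20/49 20/37 120/1813 -250/1813 0 -7 N
1 40/109 40/153 -880/16677 -3940/16677 0 -8 E
2 5/29 2/13 -7/754 -36/377 -1 -8 S
3 40/221 40/181 800/40001 -2820/40001 -1 -7 W
4 20/49 20/37 120/1813 -250/1813 0 -7 N
5 40/109 40/153 -880/16677 -3940/16677 0 -8 E
6 5/29 2/13 -7/754 -36/377 -1 -8 S
7 40/221 40/181 800/40001 -2820/40001 -1 -7 W
final 0 -7 N

n=0: pose=(0,-7,N); sL=20/49, sR=20/37; mL=120/1813, mR=-250/1813; mL+mR=-130/1813 → advance -1; mR−mL=-10/49 → turn -1·90°
n=1: pose=(0,-8,E); sL=40/109, sR=40/153; mL=-880/16677, mR=-3940/16677; mL+mR=-4820/16677 → advance -1; mR−mL=-20/109 → turn -1·90°
n=2: pose=(-1,-8,S); sL=5/29, sR=2/13; mL=-7/754, mR=-36/377; mL+mR=-79/754 → advance -1; mR−mL=-5/58 → turn -1·90°
n=3: pose=(-1,-7,W); sL=40/221, sR=40/181; mL=800/40001, mR=-2820/40001; mL+mR=-2020/40001 → advance -1; mR−mL=-20/221 → turn -1·90°
n=4: pose=(0,-7,N); sL=20/49, sR=20/37; mL=120/1813, mR=-250/1813; mL+mR=-130/1813 → advance -1; mR−mL=-10/49 → turn -1·90°
n=5: pose=(0,-8,E); sL=40/109, sR=40/153; mL=-880/16677, mR=-3940/16677; mL+mR=-4820/16677 → advance -1; mR−mL=-20/109 → turn -1·90°
n=6: pose=(-1,-8,S); sL=5/29, sR=2/13; mL=-7/754, mR=-36/377; mL+mR=-79/754 → advance -1; mR−mL=-5/58 → turn -1·90°
n=7: pose=(-1,-7,W); sL=40/221, sR=40/181; mL=800/40001, mR=-2820/40001; mL+mR=-2020/40001 → advance -1; mR−mL=-20/221 → turn -1·90°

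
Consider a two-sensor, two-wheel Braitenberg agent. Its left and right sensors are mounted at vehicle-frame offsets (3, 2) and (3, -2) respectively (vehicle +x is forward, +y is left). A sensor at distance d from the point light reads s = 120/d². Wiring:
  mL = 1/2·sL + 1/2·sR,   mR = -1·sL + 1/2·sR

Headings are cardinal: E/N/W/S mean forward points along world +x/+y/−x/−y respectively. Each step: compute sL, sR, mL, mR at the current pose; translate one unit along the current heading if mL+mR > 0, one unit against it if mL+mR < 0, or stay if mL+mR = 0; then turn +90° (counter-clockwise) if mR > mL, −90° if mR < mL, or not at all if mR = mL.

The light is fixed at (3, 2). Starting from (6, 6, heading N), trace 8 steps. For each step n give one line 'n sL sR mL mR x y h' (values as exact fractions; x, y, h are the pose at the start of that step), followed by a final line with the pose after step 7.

n=0: pose=(6,6,N); sL=12/5, sR=60/37; mL=372/185, mR=-294/185; mL+mR=78/185 → advance +1; mR−mL=-18/5 → turn -1·90°
n=1: pose=(6,7,E); sL=24/17, sR=8/3; mL=104/51, mR=-4/51; mL+mR=100/51 → advance +1; mR−mL=-36/17 → turn -1·90°
n=2: pose=(7,7,S); sL=3, sR=15; mL=9, mR=9/2; mL+mR=27/2 → advance +1; mR−mL=-9/2 → turn -1·90°
n=3: pose=(7,6,W); sL=24, sR=120/37; mL=504/37, mR=-828/37; mL+mR=-324/37 → advance -1; mR−mL=-36 → turn -1·90°
n=4: pose=(8,6,N); sL=60/29, sR=60/49; mL=2340/1421, mR=-2070/1421; mL+mR=270/1421 → advance +1; mR−mL=-90/29 → turn -1·90°
n=5: pose=(8,7,E); sL=120/113, sR=120/73; mL=11160/8249, mR=-1980/8249; mL+mR=9180/8249 → advance +1; mR−mL=-180/113 → turn -1·90°
n=6: pose=(9,7,S); sL=30/17, sR=6; mL=66/17, mR=21/17; mL+mR=87/17 → advance +1; mR−mL=-45/17 → turn -1·90°
n=7: pose=(9,6,W); sL=120/13, sR=8/3; mL=232/39, mR=-308/39; mL+mR=-76/39 → advance -1; mR−mL=-180/13 → turn -1·90°

0 12/5 60/37 372/185 -294/185 6 6 N
1 24/17 8/3 104/51 -4/51 6 7 E
2 3 15 9 9/2 7 7 S
3 24 120/37 504/37 -828/37 7 6 W
4 60/29 60/49 2340/1421 -2070/1421 8 6 N
5 120/113 120/73 11160/8249 -1980/8249 8 7 E
6 30/17 6 66/17 21/17 9 7 S
7 120/13 8/3 232/39 -308/39 9 6 W
final 10 6 N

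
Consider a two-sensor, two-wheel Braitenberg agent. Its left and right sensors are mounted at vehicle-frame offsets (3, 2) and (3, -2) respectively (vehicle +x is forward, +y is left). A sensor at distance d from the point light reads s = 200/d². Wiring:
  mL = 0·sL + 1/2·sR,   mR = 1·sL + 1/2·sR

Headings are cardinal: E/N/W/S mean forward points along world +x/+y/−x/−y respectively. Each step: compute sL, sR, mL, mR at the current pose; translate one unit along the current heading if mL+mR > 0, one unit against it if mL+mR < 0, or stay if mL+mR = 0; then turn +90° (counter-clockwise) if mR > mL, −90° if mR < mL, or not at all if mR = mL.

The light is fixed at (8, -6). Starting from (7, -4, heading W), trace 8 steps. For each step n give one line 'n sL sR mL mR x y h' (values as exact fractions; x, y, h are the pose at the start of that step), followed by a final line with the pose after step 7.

0 25/2 25/4 25/8 125/8 7 -4 W
1 200 200/17 100/17 3500/17 6 -4 S
2 20 100 50 70 6 -5 E
3 8 200/17 100/17 236/17 7 -5 N
4 25/2 25/4 25/8 125/8 7 -4 W
5 200 200/17 100/17 3500/17 6 -4 S
6 20 100 50 70 6 -5 E
7 8 200/17 100/17 236/17 7 -5 N
final 7 -4 W

n=0: pose=(7,-4,W); sL=25/2, sR=25/4; mL=25/8, mR=125/8; mL+mR=75/4 → advance +1; mR−mL=25/2 → turn +1·90°
n=1: pose=(6,-4,S); sL=200, sR=200/17; mL=100/17, mR=3500/17; mL+mR=3600/17 → advance +1; mR−mL=200 → turn +1·90°
n=2: pose=(6,-5,E); sL=20, sR=100; mL=50, mR=70; mL+mR=120 → advance +1; mR−mL=20 → turn +1·90°
n=3: pose=(7,-5,N); sL=8, sR=200/17; mL=100/17, mR=236/17; mL+mR=336/17 → advance +1; mR−mL=8 → turn +1·90°
n=4: pose=(7,-4,W); sL=25/2, sR=25/4; mL=25/8, mR=125/8; mL+mR=75/4 → advance +1; mR−mL=25/2 → turn +1·90°
n=5: pose=(6,-4,S); sL=200, sR=200/17; mL=100/17, mR=3500/17; mL+mR=3600/17 → advance +1; mR−mL=200 → turn +1·90°
n=6: pose=(6,-5,E); sL=20, sR=100; mL=50, mR=70; mL+mR=120 → advance +1; mR−mL=20 → turn +1·90°
n=7: pose=(7,-5,N); sL=8, sR=200/17; mL=100/17, mR=236/17; mL+mR=336/17 → advance +1; mR−mL=8 → turn +1·90°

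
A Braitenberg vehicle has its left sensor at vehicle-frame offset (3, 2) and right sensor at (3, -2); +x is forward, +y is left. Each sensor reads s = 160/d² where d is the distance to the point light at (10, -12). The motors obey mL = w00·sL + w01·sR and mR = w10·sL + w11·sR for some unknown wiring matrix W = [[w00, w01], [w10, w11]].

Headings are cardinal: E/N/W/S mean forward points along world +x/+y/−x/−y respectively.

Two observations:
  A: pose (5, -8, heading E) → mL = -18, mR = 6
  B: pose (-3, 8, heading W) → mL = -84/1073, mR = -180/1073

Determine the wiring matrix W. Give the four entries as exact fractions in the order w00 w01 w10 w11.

obs A: pose=(5,-8,E) → sL=4, sR=20, mL=-18, mR=6
obs B: pose=(-3,8,W) → sL=8/29, sR=8/37, mL=-84/1073, mR=-180/1073
sensor matrix S = [[4, 20], [8/29, 8/37]]; det S = -4992/1073
solve [mL_A; mL_B] = S·[w00; w01] and [mR_A; mR_B] = S·[w10; w11]:
  w00 = 1/2, w01 = -1, w10 = -1, w11 = 1/2

1/2 -1 -1 1/2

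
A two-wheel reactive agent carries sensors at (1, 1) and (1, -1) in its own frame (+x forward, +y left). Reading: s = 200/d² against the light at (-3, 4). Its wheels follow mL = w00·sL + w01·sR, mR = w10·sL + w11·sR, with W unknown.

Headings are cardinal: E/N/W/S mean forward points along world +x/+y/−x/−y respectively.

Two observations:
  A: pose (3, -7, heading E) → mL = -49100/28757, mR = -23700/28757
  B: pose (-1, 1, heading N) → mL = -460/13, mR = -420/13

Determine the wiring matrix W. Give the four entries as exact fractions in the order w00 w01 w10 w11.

obs A: pose=(3,-7,E) → sL=200/149, sR=200/193, mL=-49100/28757, mR=-23700/28757
obs B: pose=(-1,1,N) → sL=40, sR=200/13, mL=-460/13, mR=-420/13
sensor matrix S = [[200/149, 200/193], [40, 200/13]]; det S = -7776000/373841
solve [mL_A; mL_B] = S·[w00; w01] and [mR_A; mR_B] = S·[w10; w11]:
  w00 = -1/2, w01 = -1, w10 = -1, w11 = 1/2

-1/2 -1 -1 1/2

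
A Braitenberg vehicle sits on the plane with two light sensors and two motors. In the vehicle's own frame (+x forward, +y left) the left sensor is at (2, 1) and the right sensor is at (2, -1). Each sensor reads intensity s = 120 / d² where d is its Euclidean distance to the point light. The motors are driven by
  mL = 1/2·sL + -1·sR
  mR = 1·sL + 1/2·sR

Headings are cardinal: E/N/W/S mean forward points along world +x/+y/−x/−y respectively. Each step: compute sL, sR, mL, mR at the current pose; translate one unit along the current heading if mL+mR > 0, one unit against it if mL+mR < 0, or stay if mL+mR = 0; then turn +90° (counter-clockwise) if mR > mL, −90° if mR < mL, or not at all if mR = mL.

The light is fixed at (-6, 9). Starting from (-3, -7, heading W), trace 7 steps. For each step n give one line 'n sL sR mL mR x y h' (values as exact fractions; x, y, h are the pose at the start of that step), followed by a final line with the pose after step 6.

n=0: pose=(-3,-7,W); sL=12/29, sR=60/113; mL=-1062/3277, mR=2226/3277; mL+mR=1164/3277 → advance +1; mR−mL=3288/3277 → turn +1·90°
n=1: pose=(-4,-7,S); sL=40/111, sR=24/65; mL=-1364/7215, mR=3932/7215; mL+mR=856/2405 → advance +1; mR−mL=5296/7215 → turn +1·90°
n=2: pose=(-4,-8,E); sL=15/34, sR=6/17; mL=-9/68, mR=21/34; mL+mR=33/68 → advance +1; mR−mL=3/4 → turn +1·90°
n=3: pose=(-3,-8,N); sL=120/229, sR=120/241; mL=-13020/55189, mR=42660/55189; mL+mR=29640/55189 → advance +1; mR−mL=55680/55189 → turn +1·90°
n=4: pose=(-3,-7,W); sL=12/29, sR=60/113; mL=-1062/3277, mR=2226/3277; mL+mR=1164/3277 → advance +1; mR−mL=3288/3277 → turn +1·90°
n=5: pose=(-4,-7,S); sL=40/111, sR=24/65; mL=-1364/7215, mR=3932/7215; mL+mR=856/2405 → advance +1; mR−mL=5296/7215 → turn +1·90°
n=6: pose=(-4,-8,E); sL=15/34, sR=6/17; mL=-9/68, mR=21/34; mL+mR=33/68 → advance +1; mR−mL=3/4 → turn +1·90°

0 12/29 60/113 -1062/3277 2226/3277 -3 -7 W
1 40/111 24/65 -1364/7215 3932/7215 -4 -7 S
2 15/34 6/17 -9/68 21/34 -4 -8 E
3 120/229 120/241 -13020/55189 42660/55189 -3 -8 N
4 12/29 60/113 -1062/3277 2226/3277 -3 -7 W
5 40/111 24/65 -1364/7215 3932/7215 -4 -7 S
6 15/34 6/17 -9/68 21/34 -4 -8 E
final -3 -8 N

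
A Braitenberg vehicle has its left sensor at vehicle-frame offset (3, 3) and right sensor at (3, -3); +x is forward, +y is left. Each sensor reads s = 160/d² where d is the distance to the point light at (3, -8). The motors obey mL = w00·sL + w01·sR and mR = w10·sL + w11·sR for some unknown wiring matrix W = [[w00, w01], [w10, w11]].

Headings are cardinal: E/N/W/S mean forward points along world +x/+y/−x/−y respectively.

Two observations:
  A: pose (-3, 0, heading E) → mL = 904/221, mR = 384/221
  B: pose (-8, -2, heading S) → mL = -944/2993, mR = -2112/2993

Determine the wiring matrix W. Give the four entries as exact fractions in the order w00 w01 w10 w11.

-1/2 1 -1/2 1/2

obs A: pose=(-3,0,E) → sL=16/13, sR=80/17, mL=904/221, mR=384/221
obs B: pose=(-8,-2,S) → sL=160/73, sR=32/41, mL=-944/2993, mR=-2112/2993
sensor matrix S = [[16/13, 80/17], [160/73, 32/41]]; det S = -6187008/661453
solve [mL_A; mL_B] = S·[w00; w01] and [mR_A; mR_B] = S·[w10; w11]:
  w00 = -1/2, w01 = 1, w10 = -1/2, w11 = 1/2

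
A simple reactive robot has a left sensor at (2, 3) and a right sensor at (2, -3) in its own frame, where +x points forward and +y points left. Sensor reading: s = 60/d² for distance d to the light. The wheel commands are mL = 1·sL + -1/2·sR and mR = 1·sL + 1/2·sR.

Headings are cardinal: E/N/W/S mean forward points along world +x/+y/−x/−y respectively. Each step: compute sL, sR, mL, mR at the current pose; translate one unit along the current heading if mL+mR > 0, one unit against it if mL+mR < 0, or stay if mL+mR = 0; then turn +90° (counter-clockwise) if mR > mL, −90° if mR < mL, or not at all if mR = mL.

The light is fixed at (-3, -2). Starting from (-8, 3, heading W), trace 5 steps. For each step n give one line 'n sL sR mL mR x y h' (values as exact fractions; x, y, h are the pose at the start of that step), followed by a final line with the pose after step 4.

n=0: pose=(-8,3,W); sL=60/53, sR=60/113; mL=5190/5989, mR=8370/5989; mL+mR=120/53 → advance +1; mR−mL=60/113 → turn +1·90°
n=1: pose=(-9,3,S); sL=10/3, sR=2/3; mL=3, mR=11/3; mL+mR=20/3 → advance +1; mR−mL=2/3 → turn +1·90°
n=2: pose=(-9,2,E); sL=12/13, sR=60/17; mL=-186/221, mR=594/221; mL+mR=24/13 → advance +1; mR−mL=60/17 → turn +1·90°
n=3: pose=(-8,2,N); sL=3/5, sR=3/2; mL=-3/20, mR=27/20; mL+mR=6/5 → advance +1; mR−mL=3/2 → turn +1·90°
n=4: pose=(-8,3,W); sL=60/53, sR=60/113; mL=5190/5989, mR=8370/5989; mL+mR=120/53 → advance +1; mR−mL=60/113 → turn +1·90°

0 60/53 60/113 5190/5989 8370/5989 -8 3 W
1 10/3 2/3 3 11/3 -9 3 S
2 12/13 60/17 -186/221 594/221 -9 2 E
3 3/5 3/2 -3/20 27/20 -8 2 N
4 60/53 60/113 5190/5989 8370/5989 -8 3 W
final -9 3 S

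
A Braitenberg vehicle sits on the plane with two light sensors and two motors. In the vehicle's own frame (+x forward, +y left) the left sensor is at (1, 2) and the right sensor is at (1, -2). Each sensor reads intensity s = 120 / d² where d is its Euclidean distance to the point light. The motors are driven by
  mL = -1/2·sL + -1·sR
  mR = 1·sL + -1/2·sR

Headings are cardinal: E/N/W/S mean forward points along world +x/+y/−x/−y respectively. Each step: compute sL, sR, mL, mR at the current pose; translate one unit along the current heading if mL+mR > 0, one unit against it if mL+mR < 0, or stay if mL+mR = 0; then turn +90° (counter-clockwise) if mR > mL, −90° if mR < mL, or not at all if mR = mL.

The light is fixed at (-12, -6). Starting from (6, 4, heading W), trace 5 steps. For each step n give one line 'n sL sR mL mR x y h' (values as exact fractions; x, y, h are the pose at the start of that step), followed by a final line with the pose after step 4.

n=0: pose=(6,4,W); sL=120/353, sR=120/433; mL=-68340/152849, mR=30780/152849; mL+mR=-37560/152849 → advance -1; mR−mL=99120/152849 → turn +1·90°
n=1: pose=(7,4,S); sL=20/87, sR=12/37; mL=-1414/3219, mR=218/3219; mL+mR=-1196/3219 → advance -1; mR−mL=544/1073 → turn +1·90°
n=2: pose=(7,5,E); sL=120/569, sR=120/481; mL=-97140/273689, mR=23580/273689; mL+mR=-73560/273689 → advance -1; mR−mL=120720/273689 → turn +1·90°
n=3: pose=(6,5,N); sL=3/10, sR=15/68; mL=-63/170, mR=129/680; mL+mR=-123/680 → advance -1; mR−mL=381/680 → turn +1·90°
n=4: pose=(6,4,W); sL=120/353, sR=120/433; mL=-68340/152849, mR=30780/152849; mL+mR=-37560/152849 → advance -1; mR−mL=99120/152849 → turn +1·90°

0 120/353 120/433 -68340/152849 30780/152849 6 4 W
1 20/87 12/37 -1414/3219 218/3219 7 4 S
2 120/569 120/481 -97140/273689 23580/273689 7 5 E
3 3/10 15/68 -63/170 129/680 6 5 N
4 120/353 120/433 -68340/152849 30780/152849 6 4 W
final 7 4 S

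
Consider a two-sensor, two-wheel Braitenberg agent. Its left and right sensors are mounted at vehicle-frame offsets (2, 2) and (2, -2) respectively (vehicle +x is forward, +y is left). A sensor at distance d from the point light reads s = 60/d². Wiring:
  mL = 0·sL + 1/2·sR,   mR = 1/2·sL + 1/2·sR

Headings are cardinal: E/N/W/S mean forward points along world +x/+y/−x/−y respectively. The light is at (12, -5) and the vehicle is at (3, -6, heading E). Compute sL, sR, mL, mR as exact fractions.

left sensor world pos  = (5, -4); dL² = 50
right sensor world pos = (5, -8); dR² = 58
sL = 60/50 = 6/5
sR = 60/58 = 30/29
mL = 0·sL + 1/2·sR = 15/29
mR = 1/2·sL + 1/2·sR = 162/145

6/5 30/29 15/29 162/145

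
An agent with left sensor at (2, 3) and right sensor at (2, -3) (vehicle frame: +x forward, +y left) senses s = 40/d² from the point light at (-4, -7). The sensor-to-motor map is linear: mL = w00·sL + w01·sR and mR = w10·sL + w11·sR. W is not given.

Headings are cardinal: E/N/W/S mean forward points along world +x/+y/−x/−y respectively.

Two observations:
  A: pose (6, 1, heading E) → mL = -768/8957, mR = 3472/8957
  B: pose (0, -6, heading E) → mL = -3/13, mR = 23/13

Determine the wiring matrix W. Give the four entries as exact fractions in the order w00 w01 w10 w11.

obs A: pose=(6,1,E) → sL=8/53, sR=40/169, mL=-768/8957, mR=3472/8957
obs B: pose=(0,-6,E) → sL=10/13, sR=1, mL=-3/13, mR=23/13
sensor matrix S = [[8/53, 40/169], [10/13, 1]]; det S = -3624/116441
solve [mL_A; mL_B] = S·[w00; w01] and [mR_A; mR_B] = S·[w10; w11]:
  w00 = 1, w01 = -1, w10 = 1, w11 = 1

1 -1 1 1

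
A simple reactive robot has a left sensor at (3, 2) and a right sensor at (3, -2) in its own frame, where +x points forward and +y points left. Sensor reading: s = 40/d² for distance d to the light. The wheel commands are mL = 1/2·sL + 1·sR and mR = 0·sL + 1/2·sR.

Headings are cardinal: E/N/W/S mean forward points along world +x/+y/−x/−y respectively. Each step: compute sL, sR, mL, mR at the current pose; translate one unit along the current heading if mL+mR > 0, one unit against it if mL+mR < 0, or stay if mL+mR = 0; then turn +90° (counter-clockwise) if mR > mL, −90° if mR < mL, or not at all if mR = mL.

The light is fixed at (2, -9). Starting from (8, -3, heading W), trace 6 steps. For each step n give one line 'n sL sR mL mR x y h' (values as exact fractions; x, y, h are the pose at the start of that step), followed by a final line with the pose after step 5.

n=0: pose=(8,-3,W); sL=8/5, sR=40/73; mL=492/365, mR=20/73; mL+mR=592/365 → advance +1; mR−mL=-392/365 → turn -1·90°
n=1: pose=(7,-3,N); sL=4/9, sR=4/13; mL=62/117, mR=2/13; mL+mR=80/117 → advance +1; mR−mL=-44/117 → turn -1·90°
n=2: pose=(7,-2,E); sL=8/29, sR=40/89; mL=1516/2581, mR=20/89; mL+mR=2096/2581 → advance +1; mR−mL=-936/2581 → turn -1·90°
n=3: pose=(8,-2,S); sL=1/2, sR=5/4; mL=3/2, mR=5/8; mL+mR=17/8 → advance +1; mR−mL=-7/8 → turn -1·90°
n=4: pose=(8,-3,W); sL=8/5, sR=40/73; mL=492/365, mR=20/73; mL+mR=592/365 → advance +1; mR−mL=-392/365 → turn -1·90°
n=5: pose=(7,-3,N); sL=4/9, sR=4/13; mL=62/117, mR=2/13; mL+mR=80/117 → advance +1; mR−mL=-44/117 → turn -1·90°

0 8/5 40/73 492/365 20/73 8 -3 W
1 4/9 4/13 62/117 2/13 7 -3 N
2 8/29 40/89 1516/2581 20/89 7 -2 E
3 1/2 5/4 3/2 5/8 8 -2 S
4 8/5 40/73 492/365 20/73 8 -3 W
5 4/9 4/13 62/117 2/13 7 -3 N
final 7 -2 E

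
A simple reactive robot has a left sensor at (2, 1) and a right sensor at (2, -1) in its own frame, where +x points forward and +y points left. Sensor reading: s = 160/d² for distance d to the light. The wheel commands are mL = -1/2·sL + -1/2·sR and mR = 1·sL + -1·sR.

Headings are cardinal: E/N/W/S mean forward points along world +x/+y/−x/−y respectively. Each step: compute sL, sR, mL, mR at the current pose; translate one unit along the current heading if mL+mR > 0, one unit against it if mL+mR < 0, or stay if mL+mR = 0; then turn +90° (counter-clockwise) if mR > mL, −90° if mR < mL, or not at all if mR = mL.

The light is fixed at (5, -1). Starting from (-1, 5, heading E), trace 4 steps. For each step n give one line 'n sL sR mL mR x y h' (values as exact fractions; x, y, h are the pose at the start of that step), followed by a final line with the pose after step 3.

0 32/13 160/41 -1696/533 -768/533 -1 5 E
1 5/4 8/5 -57/40 -7/20 -2 5 N
2 160/97 160/117 -17120/11349 3200/11349 -2 4 W
3 80/17 80/29 -1840/493 960/493 -1 4 S
final -1 5 E

n=0: pose=(-1,5,E); sL=32/13, sR=160/41; mL=-1696/533, mR=-768/533; mL+mR=-2464/533 → advance -1; mR−mL=928/533 → turn +1·90°
n=1: pose=(-2,5,N); sL=5/4, sR=8/5; mL=-57/40, mR=-7/20; mL+mR=-71/40 → advance -1; mR−mL=43/40 → turn +1·90°
n=2: pose=(-2,4,W); sL=160/97, sR=160/117; mL=-17120/11349, mR=3200/11349; mL+mR=-4640/3783 → advance -1; mR−mL=20320/11349 → turn +1·90°
n=3: pose=(-1,4,S); sL=80/17, sR=80/29; mL=-1840/493, mR=960/493; mL+mR=-880/493 → advance -1; mR−mL=2800/493 → turn +1·90°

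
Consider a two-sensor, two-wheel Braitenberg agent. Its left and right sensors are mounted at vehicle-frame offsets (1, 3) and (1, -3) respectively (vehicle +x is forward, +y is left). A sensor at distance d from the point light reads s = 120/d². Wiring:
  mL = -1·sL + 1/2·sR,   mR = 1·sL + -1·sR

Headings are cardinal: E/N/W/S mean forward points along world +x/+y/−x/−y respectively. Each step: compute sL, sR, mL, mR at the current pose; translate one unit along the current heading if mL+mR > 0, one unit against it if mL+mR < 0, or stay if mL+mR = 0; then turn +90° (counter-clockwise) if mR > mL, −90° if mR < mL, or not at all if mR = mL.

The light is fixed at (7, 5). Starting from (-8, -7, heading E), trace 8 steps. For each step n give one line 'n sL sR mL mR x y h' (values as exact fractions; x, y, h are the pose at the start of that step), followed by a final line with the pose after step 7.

0 120/277 120/421 -33900/116617 17280/116617 -8 -7 E
1 60/241 12/29 -294/6989 -1152/6989 -9 -7 N
2 24/65 120/481 -588/2405 288/2405 -9 -8 E
3 15/68 6/17 -3/68 -9/68 -10 -8 N
4 120/377 24/109 -8556/41093 4032/41093 -10 -9 E
5 12/61 60/197 -534/12017 -1296/12017 -11 -9 N
6 120/433 120/613 -47580/265429 21600/265429 -11 -10 E
7 3/17 30/113 -84/1921 -171/1921 -12 -10 N
final -12 -11 E

n=0: pose=(-8,-7,E); sL=120/277, sR=120/421; mL=-33900/116617, mR=17280/116617; mL+mR=-60/421 → advance -1; mR−mL=51180/116617 → turn +1·90°
n=1: pose=(-9,-7,N); sL=60/241, sR=12/29; mL=-294/6989, mR=-1152/6989; mL+mR=-6/29 → advance -1; mR−mL=-858/6989 → turn -1·90°
n=2: pose=(-9,-8,E); sL=24/65, sR=120/481; mL=-588/2405, mR=288/2405; mL+mR=-60/481 → advance -1; mR−mL=876/2405 → turn +1·90°
n=3: pose=(-10,-8,N); sL=15/68, sR=6/17; mL=-3/68, mR=-9/68; mL+mR=-3/17 → advance -1; mR−mL=-3/34 → turn -1·90°
n=4: pose=(-10,-9,E); sL=120/377, sR=24/109; mL=-8556/41093, mR=4032/41093; mL+mR=-12/109 → advance -1; mR−mL=12588/41093 → turn +1·90°
n=5: pose=(-11,-9,N); sL=12/61, sR=60/197; mL=-534/12017, mR=-1296/12017; mL+mR=-30/197 → advance -1; mR−mL=-762/12017 → turn -1·90°
n=6: pose=(-11,-10,E); sL=120/433, sR=120/613; mL=-47580/265429, mR=21600/265429; mL+mR=-60/613 → advance -1; mR−mL=69180/265429 → turn +1·90°
n=7: pose=(-12,-10,N); sL=3/17, sR=30/113; mL=-84/1921, mR=-171/1921; mL+mR=-15/113 → advance -1; mR−mL=-87/1921 → turn -1·90°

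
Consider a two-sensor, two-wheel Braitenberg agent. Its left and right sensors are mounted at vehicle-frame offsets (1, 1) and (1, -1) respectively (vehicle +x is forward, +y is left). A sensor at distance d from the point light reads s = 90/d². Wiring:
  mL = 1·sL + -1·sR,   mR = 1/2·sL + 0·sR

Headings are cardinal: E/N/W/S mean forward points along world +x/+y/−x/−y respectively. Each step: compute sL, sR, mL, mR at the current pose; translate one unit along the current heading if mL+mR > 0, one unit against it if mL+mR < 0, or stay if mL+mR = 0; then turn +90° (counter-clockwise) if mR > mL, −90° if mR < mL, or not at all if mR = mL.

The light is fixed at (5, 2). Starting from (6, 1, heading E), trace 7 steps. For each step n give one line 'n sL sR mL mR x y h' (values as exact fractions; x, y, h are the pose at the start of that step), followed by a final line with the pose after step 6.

n=0: pose=(6,1,E); sL=45/2, sR=45/4; mL=45/4, mR=45/4; mL+mR=45/2 → advance +1; mR−mL=0 → turn +0·90°
n=1: pose=(7,1,E); sL=10, sR=90/13; mL=40/13, mR=5; mL+mR=105/13 → advance +1; mR−mL=25/13 → turn +1·90°
n=2: pose=(8,1,N); sL=45/2, sR=45/8; mL=135/8, mR=45/4; mL+mR=225/8 → advance +1; mR−mL=-45/8 → turn -1·90°
n=3: pose=(8,2,E); sL=90/17, sR=90/17; mL=0, mR=45/17; mL+mR=45/17 → advance +1; mR−mL=45/17 → turn +1·90°
n=4: pose=(9,2,N); sL=9, sR=45/13; mL=72/13, mR=9/2; mL+mR=261/26 → advance +1; mR−mL=-27/26 → turn -1·90°
n=5: pose=(9,3,E); sL=90/29, sR=18/5; mL=-72/145, mR=45/29; mL+mR=153/145 → advance +1; mR−mL=297/145 → turn +1·90°
n=6: pose=(10,3,N); sL=9/2, sR=9/4; mL=9/4, mR=9/4; mL+mR=9/2 → advance +1; mR−mL=0 → turn +0·90°

0 45/2 45/4 45/4 45/4 6 1 E
1 10 90/13 40/13 5 7 1 E
2 45/2 45/8 135/8 45/4 8 1 N
3 90/17 90/17 0 45/17 8 2 E
4 9 45/13 72/13 9/2 9 2 N
5 90/29 18/5 -72/145 45/29 9 3 E
6 9/2 9/4 9/4 9/4 10 3 N
final 10 4 N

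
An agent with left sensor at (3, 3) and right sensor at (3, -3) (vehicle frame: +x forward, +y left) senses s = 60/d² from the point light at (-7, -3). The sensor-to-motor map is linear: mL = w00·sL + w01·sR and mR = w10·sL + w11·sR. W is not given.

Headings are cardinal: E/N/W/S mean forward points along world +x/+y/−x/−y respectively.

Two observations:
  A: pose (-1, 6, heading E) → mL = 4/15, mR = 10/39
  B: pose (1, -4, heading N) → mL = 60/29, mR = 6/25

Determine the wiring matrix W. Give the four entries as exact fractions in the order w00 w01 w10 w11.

1 0 0 1/2

obs A: pose=(-1,6,E) → sL=4/15, sR=20/39, mL=4/15, mR=10/39
obs B: pose=(1,-4,N) → sL=60/29, sR=12/25, mL=60/29, mR=6/25
sensor matrix S = [[4/15, 20/39], [60/29, 12/25]]; det S = -43968/47125
solve [mL_A; mL_B] = S·[w00; w01] and [mR_A; mR_B] = S·[w10; w11]:
  w00 = 1, w01 = 0, w10 = 0, w11 = 1/2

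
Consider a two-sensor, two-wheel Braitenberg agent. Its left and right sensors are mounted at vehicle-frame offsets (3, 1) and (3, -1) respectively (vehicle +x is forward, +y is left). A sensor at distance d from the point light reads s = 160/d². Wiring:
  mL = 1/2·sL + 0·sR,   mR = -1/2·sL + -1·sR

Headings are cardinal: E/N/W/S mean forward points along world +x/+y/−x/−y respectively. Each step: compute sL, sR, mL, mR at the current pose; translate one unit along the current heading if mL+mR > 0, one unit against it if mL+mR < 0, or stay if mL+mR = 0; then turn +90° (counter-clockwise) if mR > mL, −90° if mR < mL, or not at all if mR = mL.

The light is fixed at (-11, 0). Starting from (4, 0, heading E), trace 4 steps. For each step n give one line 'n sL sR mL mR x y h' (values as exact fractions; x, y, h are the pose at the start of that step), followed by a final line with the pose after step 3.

0 32/65 32/65 16/65 -48/65 4 0 E
1 80/117 80/89 40/117 -12920/10413 3 0 S
2 160/121 32/25 80/121 -5872/3025 3 1 W
3 40/53 10/17 20/53 -870/901 4 1 N
final 4 0 E

n=0: pose=(4,0,E); sL=32/65, sR=32/65; mL=16/65, mR=-48/65; mL+mR=-32/65 → advance -1; mR−mL=-64/65 → turn -1·90°
n=1: pose=(3,0,S); sL=80/117, sR=80/89; mL=40/117, mR=-12920/10413; mL+mR=-80/89 → advance -1; mR−mL=-16480/10413 → turn -1·90°
n=2: pose=(3,1,W); sL=160/121, sR=32/25; mL=80/121, mR=-5872/3025; mL+mR=-32/25 → advance -1; mR−mL=-7872/3025 → turn -1·90°
n=3: pose=(4,1,N); sL=40/53, sR=10/17; mL=20/53, mR=-870/901; mL+mR=-10/17 → advance -1; mR−mL=-1210/901 → turn -1·90°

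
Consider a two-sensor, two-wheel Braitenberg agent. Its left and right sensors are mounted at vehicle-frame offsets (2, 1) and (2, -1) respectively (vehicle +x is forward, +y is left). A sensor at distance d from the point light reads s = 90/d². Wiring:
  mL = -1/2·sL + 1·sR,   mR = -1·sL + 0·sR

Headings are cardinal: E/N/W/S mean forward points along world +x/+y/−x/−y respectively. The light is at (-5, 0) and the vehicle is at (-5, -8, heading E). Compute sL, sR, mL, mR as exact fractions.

left sensor world pos  = (-3, -7); dL² = 53
right sensor world pos = (-3, -9); dR² = 85
sL = 90/53 = 90/53
sR = 90/85 = 18/17
mL = -1/2·sL + 1·sR = 189/901
mR = -1·sL + 0·sR = -90/53

90/53 18/17 189/901 -90/53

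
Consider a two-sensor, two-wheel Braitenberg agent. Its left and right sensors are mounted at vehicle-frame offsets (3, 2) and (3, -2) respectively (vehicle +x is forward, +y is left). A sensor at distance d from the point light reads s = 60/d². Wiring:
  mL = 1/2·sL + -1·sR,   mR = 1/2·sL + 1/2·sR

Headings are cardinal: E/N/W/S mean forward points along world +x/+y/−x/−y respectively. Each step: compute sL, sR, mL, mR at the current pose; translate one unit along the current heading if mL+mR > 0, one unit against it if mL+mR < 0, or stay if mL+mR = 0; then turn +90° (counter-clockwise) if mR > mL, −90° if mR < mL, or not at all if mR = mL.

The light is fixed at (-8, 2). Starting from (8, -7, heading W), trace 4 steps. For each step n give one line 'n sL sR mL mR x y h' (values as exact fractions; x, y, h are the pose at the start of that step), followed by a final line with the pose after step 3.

n=0: pose=(8,-7,W); sL=6/29, sR=30/109; mL=-543/3161, mR=762/3161; mL+mR=219/3161 → advance +1; mR−mL=45/109 → turn +1·90°
n=1: pose=(7,-7,S); sL=60/433, sR=60/313; mL=-16590/135529, mR=22380/135529; mL+mR=5790/135529 → advance +1; mR−mL=90/313 → turn +1·90°
n=2: pose=(7,-8,E); sL=15/97, sR=5/39; mL=-385/7566, mR=535/3783; mL+mR=685/7566 → advance +1; mR−mL=5/26 → turn +1·90°
n=3: pose=(8,-8,N); sL=12/49, sR=60/373; mL=-702/18277, mR=3708/18277; mL+mR=3006/18277 → advance +1; mR−mL=90/373 → turn +1·90°

0 6/29 30/109 -543/3161 762/3161 8 -7 W
1 60/433 60/313 -16590/135529 22380/135529 7 -7 S
2 15/97 5/39 -385/7566 535/3783 7 -8 E
3 12/49 60/373 -702/18277 3708/18277 8 -8 N
final 8 -7 W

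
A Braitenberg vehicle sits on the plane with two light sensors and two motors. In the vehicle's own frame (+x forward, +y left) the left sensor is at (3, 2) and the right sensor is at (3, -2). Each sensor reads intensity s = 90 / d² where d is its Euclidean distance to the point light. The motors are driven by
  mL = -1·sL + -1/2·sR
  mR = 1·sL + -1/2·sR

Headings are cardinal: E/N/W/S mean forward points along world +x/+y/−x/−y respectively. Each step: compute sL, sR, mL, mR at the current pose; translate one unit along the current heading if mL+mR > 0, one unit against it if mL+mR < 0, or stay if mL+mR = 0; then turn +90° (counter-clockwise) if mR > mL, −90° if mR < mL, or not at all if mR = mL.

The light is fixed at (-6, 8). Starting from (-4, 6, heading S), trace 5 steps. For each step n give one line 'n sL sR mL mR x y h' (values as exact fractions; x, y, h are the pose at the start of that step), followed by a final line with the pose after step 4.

0 90/41 18/5 -819/205 81/205 -4 6 S
1 45/13 45/17 -2115/442 945/442 -4 7 E
2 18 90/13 -279/13 189/13 -5 7 N
3 9/2 45/2 -63/4 -27/4 -5 6 W
4 90/41 18/5 -819/205 81/205 -4 6 S
final -4 7 E

n=0: pose=(-4,6,S); sL=90/41, sR=18/5; mL=-819/205, mR=81/205; mL+mR=-18/5 → advance -1; mR−mL=180/41 → turn +1·90°
n=1: pose=(-4,7,E); sL=45/13, sR=45/17; mL=-2115/442, mR=945/442; mL+mR=-45/17 → advance -1; mR−mL=90/13 → turn +1·90°
n=2: pose=(-5,7,N); sL=18, sR=90/13; mL=-279/13, mR=189/13; mL+mR=-90/13 → advance -1; mR−mL=36 → turn +1·90°
n=3: pose=(-5,6,W); sL=9/2, sR=45/2; mL=-63/4, mR=-27/4; mL+mR=-45/2 → advance -1; mR−mL=9 → turn +1·90°
n=4: pose=(-4,6,S); sL=90/41, sR=18/5; mL=-819/205, mR=81/205; mL+mR=-18/5 → advance -1; mR−mL=180/41 → turn +1·90°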